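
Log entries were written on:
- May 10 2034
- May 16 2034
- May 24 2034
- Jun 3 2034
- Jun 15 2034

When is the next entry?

Intervals are 6, 8, 10, 12 days — an arithmetic progression with common difference 2.
Next gap: 14 days. Jun 15 2034 + 14 days = Jun 29 2034.

Jun 29 2034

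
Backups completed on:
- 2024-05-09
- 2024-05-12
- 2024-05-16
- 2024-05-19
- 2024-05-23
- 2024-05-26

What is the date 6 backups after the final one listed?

2024-06-16

Gaps: 3, 4, 3, 4, 3 days — not constant, but cyclic with period 2.
The events fall on every Thursday and Sunday.
The following Thursday is 2024-05-30.
The following Sunday is 2024-06-02.
Next Thursday: 2024-06-06.
The following Sunday is 2024-06-09.
The following Thursday is 2024-06-13.
Next Sunday: 2024-06-16.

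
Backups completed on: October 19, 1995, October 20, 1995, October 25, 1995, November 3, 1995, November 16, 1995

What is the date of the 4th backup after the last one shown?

February 16, 1996

The spacing grows by 4 each time: 1, 5, 9, 13 days.
Next gap: 17 days. November 16, 1995 + 17 days = December 3, 1995.
Next gap: 21 days. December 3, 1995 + 21 days = December 24, 1995.
Next gap: 25 days. December 24, 1995 + 25 days = January 18, 1996.
Next gap: 29 days. January 18, 1996 + 29 days = February 16, 1996.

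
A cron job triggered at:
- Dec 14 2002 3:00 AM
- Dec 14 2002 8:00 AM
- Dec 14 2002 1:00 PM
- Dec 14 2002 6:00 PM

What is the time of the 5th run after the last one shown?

Dec 15 2002 7:00 PM

Gaps: 5, 5, 5 hours — each event is 5 hours after the previous one.
Dec 14 2002 6:00 PM + 5 h = Dec 14 2002 11:00 PM.
Dec 14 2002 11:00 PM + 5 h = Dec 15 2002 4:00 AM.
Dec 15 2002 4:00 AM + 5 h = Dec 15 2002 9:00 AM.
Dec 15 2002 9:00 AM + 5 h = Dec 15 2002 2:00 PM.
Dec 15 2002 2:00 PM + 5 h = Dec 15 2002 7:00 PM.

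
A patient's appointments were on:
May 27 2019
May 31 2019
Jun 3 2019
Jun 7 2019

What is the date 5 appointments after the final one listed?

Every event lands on a Monday or Friday (gaps cycle 4, 3, 4).
So the schedule is: every Monday and Friday.
The following Monday is Jun 10 2019.
Next Friday: Jun 14 2019.
Next Monday: Jun 17 2019.
The following Friday is Jun 21 2019.
The following Monday is Jun 24 2019.

Jun 24 2019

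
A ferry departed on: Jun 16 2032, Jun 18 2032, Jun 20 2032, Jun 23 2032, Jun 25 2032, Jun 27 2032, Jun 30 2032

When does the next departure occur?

Jul 2 2032

Every event lands on a Wednesday or Friday or Sunday (gaps cycle 2, 2, 3, 2, 2, 3).
So the schedule is: every Wednesday, Friday and Sunday.
Next Friday: Jul 2 2032.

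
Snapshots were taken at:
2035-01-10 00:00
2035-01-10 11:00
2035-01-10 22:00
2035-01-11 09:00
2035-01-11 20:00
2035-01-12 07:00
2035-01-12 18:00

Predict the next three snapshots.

2035-01-13 05:00, 2035-01-13 16:00, 2035-01-14 03:00

Spacing: 11, 11, 11, 11, 11, 11 h — constant 11 h.
2035-01-12 18:00 + 11 h = 2035-01-13 05:00.
2035-01-13 05:00 + 11 h = 2035-01-13 16:00.
2035-01-13 16:00 + 11 h = 2035-01-14 03:00.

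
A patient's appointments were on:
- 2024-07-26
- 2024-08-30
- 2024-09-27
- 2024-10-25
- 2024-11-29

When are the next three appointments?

These are Fridays with 35, 28, 28, 35-day gaps.
Each is the final Friday of its month — 2024-08-30 is past the 28th, so '4th Friday' doesn't fit.
December 2024 ends with Friday 2024-12-27.
January 2025 ends with Friday 2025-01-31.
Last Friday of February 2025: 2025-02-28.

2024-12-27, 2025-01-31, 2025-02-28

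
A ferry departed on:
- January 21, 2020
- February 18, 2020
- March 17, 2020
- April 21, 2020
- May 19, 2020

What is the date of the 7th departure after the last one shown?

December 15, 2020

Gaps: 28, 28, 35, 28 days — a mix of 28 and 35. Every date is a Tuesday.
Each is the 3rd Tuesday of its month.
3rd Tuesday of June 2020: June 16, 2020.
July 2020 — 3rd Tuesday is July 21, 2020.
3rd Tuesday of August 2020: August 18, 2020.
September 2020 — 3rd Tuesday is September 15, 2020.
October 2020 — 3rd Tuesday is October 20, 2020.
November 2020 — 3rd Tuesday is November 17, 2020.
December 2020 — 3rd Tuesday is December 15, 2020.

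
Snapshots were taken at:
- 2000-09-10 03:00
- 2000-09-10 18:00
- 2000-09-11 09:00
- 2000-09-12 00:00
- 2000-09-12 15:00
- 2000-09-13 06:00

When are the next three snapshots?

2000-09-13 21:00, 2000-09-14 12:00, 2000-09-15 03:00

Gaps: 15, 15, 15, 15, 15 hours — each event is 15 hours after the previous one.
2000-09-13 06:00 + 15 h = 2000-09-13 21:00.
2000-09-13 21:00 + 15 h = 2000-09-14 12:00.
2000-09-14 12:00 + 15 h = 2000-09-15 03:00.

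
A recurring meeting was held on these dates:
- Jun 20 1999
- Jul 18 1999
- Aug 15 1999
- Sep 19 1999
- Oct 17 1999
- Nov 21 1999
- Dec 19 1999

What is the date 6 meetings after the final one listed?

Jun 18 2000

All dates are Sundays, 28, 28, 35, 28, 35, 28 days apart.
Specifically, the 3rd Sunday of each month.
January 2000 — 3rd Sunday is Jan 16 2000.
February 2000 — 3rd Sunday is Feb 20 2000.
3rd Sunday of March 2000: Mar 19 2000.
April 2000 — 3rd Sunday is Apr 16 2000.
May 2000 — 3rd Sunday is May 21 2000.
June 2000 — 3rd Sunday is Jun 18 2000.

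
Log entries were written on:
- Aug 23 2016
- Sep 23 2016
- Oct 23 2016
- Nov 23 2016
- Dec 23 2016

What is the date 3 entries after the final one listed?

Mar 23 2017

Each date is the 23rd; the gaps (31, 30, 31, 30) track the month lengths.
The rule is the 23rd of each month.
January 2017: Jan 23 2017.
Next: February 2017 → Feb 23 2017.
Next: March 2017 → Mar 23 2017.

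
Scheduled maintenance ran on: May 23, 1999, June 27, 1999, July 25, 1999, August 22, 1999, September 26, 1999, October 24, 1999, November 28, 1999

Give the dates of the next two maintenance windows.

Gaps: 35, 28, 28, 35, 28, 35 days — a mix of 28 and 35. Every date is a Sunday.
Each is the 4th Sunday of its month.
December 1999 — 4th Sunday is December 26, 1999.
January 2000 — 4th Sunday is January 23, 2000.

December 26, 1999; January 23, 2000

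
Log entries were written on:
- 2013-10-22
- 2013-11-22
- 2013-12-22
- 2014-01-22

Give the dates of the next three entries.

Gaps: 31, 30, 31 days — not constant. Every event is on the 22nd of the month.
Pattern: the 22nd of each month.
February 2014: 2014-02-22.
Next: March 2014 → 2014-03-22.
April 2014: 2014-04-22.

2014-02-22, 2014-03-22, 2014-04-22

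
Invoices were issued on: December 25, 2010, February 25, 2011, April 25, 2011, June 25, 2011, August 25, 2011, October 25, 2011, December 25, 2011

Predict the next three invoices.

The day-of-month is always 25 (62, 59, 61, 61, 61, 61 days between events).
So this recurs on the 25th of every 2 months.
Next: February 2012 → February 25, 2012.
Next: April 2012 → April 25, 2012.
June 2012: June 25, 2012.

February 25, 2012; April 25, 2012; June 25, 2012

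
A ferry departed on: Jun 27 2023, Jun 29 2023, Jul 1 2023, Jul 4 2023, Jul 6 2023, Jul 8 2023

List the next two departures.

Gaps: 2, 2, 3, 2, 2 days — not constant, but cyclic with period 3.
The events fall on every Tuesday, Thursday and Saturday.
The following Tuesday is Jul 11 2023.
The following Thursday is Jul 13 2023.

Jul 11 2023, Jul 13 2023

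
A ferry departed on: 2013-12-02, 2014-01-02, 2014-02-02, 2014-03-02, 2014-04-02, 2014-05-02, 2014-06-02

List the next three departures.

The day-of-month is always 2 (31, 31, 28, 31, 30, 31 days between events).
So this recurs on the 2nd of each month.
Next: July 2014 → 2014-07-02.
August 2014: 2014-08-02.
September 2014: 2014-09-02.

2014-07-02, 2014-08-02, 2014-09-02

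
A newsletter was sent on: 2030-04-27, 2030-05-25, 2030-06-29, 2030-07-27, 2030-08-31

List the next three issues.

2030-09-28, 2030-10-26, 2030-11-30

Every date is a Saturday; gaps 28, 35, 28, 35 days.
Each is the last Saturday of its month (at least one falls on the 29th or later, ruling out '4th Saturday').
Last Saturday of September 2030: 2030-09-28.
Last Saturday of October 2030: 2030-10-26.
Last Saturday of November 2030: 2030-11-30.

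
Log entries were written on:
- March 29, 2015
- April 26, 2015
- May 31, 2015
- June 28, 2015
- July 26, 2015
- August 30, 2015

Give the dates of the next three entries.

September 27, 2015; October 25, 2015; November 29, 2015

All Sundays; the gaps (28, 35, 28, 28, 35) vary with month length.
This is the last Sunday of each month.
Last Sunday of September 2015: September 27, 2015.
Last Sunday of October 2015: October 25, 2015.
November 2015 ends with Sunday November 29, 2015.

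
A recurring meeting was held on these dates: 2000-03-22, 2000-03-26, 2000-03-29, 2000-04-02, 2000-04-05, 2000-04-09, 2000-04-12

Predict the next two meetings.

2000-04-16, 2000-04-19

Every event lands on a Wednesday or Sunday (gaps cycle 4, 3, 4, 3, 4, 3).
So the schedule is: every Wednesday and Sunday.
The following Sunday is 2000-04-16.
Next Wednesday: 2000-04-19.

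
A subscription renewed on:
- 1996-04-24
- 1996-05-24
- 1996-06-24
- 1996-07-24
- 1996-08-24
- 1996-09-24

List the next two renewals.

The day-of-month is always 24 (30, 31, 30, 31, 31 days between events).
So this recurs on the 24th of each month.
Next: October 1996 → 1996-10-24.
November 1996: 1996-11-24.

1996-10-24, 1996-11-24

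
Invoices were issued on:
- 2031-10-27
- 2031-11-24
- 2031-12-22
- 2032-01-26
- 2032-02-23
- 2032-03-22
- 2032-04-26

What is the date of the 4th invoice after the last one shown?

All dates are Mondays, 28, 28, 35, 28, 28, 35 days apart.
Specifically, the 4th Monday of each month.
May 2032 — 4th Monday is 2032-05-24.
June 2032 — 4th Monday is 2032-06-28.
4th Monday of July 2032: 2032-07-26.
4th Monday of August 2032: 2032-08-23.

2032-08-23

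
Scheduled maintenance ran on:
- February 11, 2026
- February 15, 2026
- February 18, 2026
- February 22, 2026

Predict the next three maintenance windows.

February 25, 2026; March 1, 2026; March 4, 2026

The gap pattern 4, 3, 4 repeats every 2 events.
These are the Wednesdays and Sundays of each week.
The following Wednesday is February 25, 2026.
Next Sunday: March 1, 2026.
Next Wednesday: March 4, 2026.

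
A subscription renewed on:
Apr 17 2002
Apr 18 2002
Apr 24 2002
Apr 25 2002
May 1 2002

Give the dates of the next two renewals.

The gap pattern 1, 6, 1, 6 repeats every 2 events.
These are the Wednesdays and Thursdays of each week.
Next Thursday: May 2 2002.
Next Wednesday: May 8 2002.

May 2 2002, May 8 2002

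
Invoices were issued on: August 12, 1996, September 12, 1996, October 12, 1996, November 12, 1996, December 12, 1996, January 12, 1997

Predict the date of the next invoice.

Gaps: 31, 30, 31, 30, 31 days — not constant. Every event is on the 12th of the month.
Pattern: the 12th of each month.
February 1997: February 12, 1997.

February 12, 1997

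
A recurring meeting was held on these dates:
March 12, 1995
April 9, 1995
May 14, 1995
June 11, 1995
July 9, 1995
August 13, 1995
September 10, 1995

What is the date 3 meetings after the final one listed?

December 10, 1995

All dates are Sundays, 28, 35, 28, 28, 35, 28 days apart.
Specifically, the 2nd Sunday of each month.
October 1995 — 2nd Sunday is October 8, 1995.
November 1995 — 2nd Sunday is November 12, 1995.
2nd Sunday of December 1995: December 10, 1995.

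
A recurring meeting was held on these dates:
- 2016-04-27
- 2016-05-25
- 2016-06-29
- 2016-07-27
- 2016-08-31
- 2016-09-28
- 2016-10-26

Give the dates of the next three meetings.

Every date is a Wednesday; gaps 28, 35, 28, 35, 28, 28 days.
Each is the last Wednesday of its month (at least one falls on the 29th or later, ruling out '4th Wednesday').
Last Wednesday of November 2016: 2016-11-30.
Last Wednesday of December 2016: 2016-12-28.
January 2017 ends with Wednesday 2017-01-25.

2016-11-30, 2016-12-28, 2017-01-25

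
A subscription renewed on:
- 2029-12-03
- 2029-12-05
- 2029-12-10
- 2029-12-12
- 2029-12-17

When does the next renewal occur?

The gap pattern 2, 5, 2, 5 repeats every 2 events.
These are the Mondays and Wednesdays of each week.
Next Wednesday: 2029-12-19.

2029-12-19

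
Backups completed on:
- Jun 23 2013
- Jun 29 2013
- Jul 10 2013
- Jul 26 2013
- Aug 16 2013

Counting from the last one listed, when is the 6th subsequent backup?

Apr 4 2014

Intervals are 6, 11, 16, 21 days — an arithmetic progression with common difference 5.
Next gap: 26 days. Aug 16 2013 + 26 days = Sep 11 2013.
Next gap: 31 days. Sep 11 2013 + 31 days = Oct 12 2013.
Next gap: 36 days. Oct 12 2013 + 36 days = Nov 17 2013.
Next gap: 41 days. Nov 17 2013 + 41 days = Dec 28 2013.
Next gap: 46 days. Dec 28 2013 + 46 days = Feb 12 2014.
Next gap: 51 days. Feb 12 2014 + 51 days = Apr 4 2014.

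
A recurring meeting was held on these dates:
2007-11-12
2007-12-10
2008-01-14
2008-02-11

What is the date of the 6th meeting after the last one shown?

2008-08-11

Gaps: 28, 35, 28 days — a mix of 28 and 35. Every date is a Monday.
Each is the 2nd Monday of its month.
March 2008 — 2nd Monday is 2008-03-10.
April 2008 — 2nd Monday is 2008-04-14.
May 2008 — 2nd Monday is 2008-05-12.
June 2008 — 2nd Monday is 2008-06-09.
July 2008 — 2nd Monday is 2008-07-14.
2nd Monday of August 2008: 2008-08-11.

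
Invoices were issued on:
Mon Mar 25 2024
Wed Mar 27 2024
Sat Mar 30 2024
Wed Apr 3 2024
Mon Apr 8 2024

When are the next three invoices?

Gaps: 2, 3, 4, 5 days — each gap is 1 larger than the previous one.
Next gap: 6 days. Mon Apr 8 2024 + 6 days = Sun Apr 14 2024.
Next gap: 7 days. Sun Apr 14 2024 + 7 days = Sun Apr 21 2024.
Next gap: 8 days. Sun Apr 21 2024 + 8 days = Mon Apr 29 2024.

Sun Apr 14 2024, Sun Apr 21 2024, Mon Apr 29 2024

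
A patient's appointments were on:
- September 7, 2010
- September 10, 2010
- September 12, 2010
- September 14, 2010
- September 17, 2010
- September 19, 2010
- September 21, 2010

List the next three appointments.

September 24, 2010; September 26, 2010; September 28, 2010

Gaps: 3, 2, 2, 3, 2, 2 days — not constant, but cyclic with period 3.
The events fall on every Tuesday, Friday and Sunday.
The following Friday is September 24, 2010.
Next Sunday: September 26, 2010.
The following Tuesday is September 28, 2010.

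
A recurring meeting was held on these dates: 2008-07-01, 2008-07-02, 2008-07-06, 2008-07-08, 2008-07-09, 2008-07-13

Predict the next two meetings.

Gaps: 1, 4, 2, 1, 4 days — not constant, but cyclic with period 3.
The events fall on every Tuesday, Wednesday and Sunday.
Next Tuesday: 2008-07-15.
The following Wednesday is 2008-07-16.

2008-07-15, 2008-07-16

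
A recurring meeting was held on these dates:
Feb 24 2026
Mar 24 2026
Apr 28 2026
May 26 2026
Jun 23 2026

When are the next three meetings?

Jul 28 2026, Aug 25 2026, Sep 22 2026

All dates are Tuesdays, 28, 35, 28, 28 days apart.
Specifically, the 4th Tuesday of each month.
4th Tuesday of July 2026: Jul 28 2026.
4th Tuesday of August 2026: Aug 25 2026.
September 2026 — 4th Tuesday is Sep 22 2026.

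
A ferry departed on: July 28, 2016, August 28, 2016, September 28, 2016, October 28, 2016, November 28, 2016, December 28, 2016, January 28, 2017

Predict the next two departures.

Gaps: 31, 31, 30, 31, 30, 31 days — not constant. Every event is on the 28th of the month.
Pattern: the 28th of each month.
February 2017: February 28, 2017.
March 2017: March 28, 2017.

February 28, 2017; March 28, 2017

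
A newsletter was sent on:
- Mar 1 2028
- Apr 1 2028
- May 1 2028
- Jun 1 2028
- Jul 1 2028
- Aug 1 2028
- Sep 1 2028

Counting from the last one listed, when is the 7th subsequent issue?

The day-of-month is always 1 (31, 30, 31, 30, 31, 31 days between events).
So this recurs on the 1st of each month.
Next: October 2028 → Oct 1 2028.
November 2028: Nov 1 2028.
Next: December 2028 → Dec 1 2028.
January 2029: Jan 1 2029.
Next: February 2029 → Feb 1 2029.
March 2029: Mar 1 2029.
April 2029: Apr 1 2029.

Apr 1 2029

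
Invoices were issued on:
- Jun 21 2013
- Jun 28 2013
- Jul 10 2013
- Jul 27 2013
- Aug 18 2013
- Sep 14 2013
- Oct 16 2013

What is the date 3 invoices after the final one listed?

Gaps: 7, 12, 17, 22, 27, 32 days — each gap is 5 larger than the previous one.
Next gap: 37 days. Oct 16 2013 + 37 days = Nov 22 2013.
Next gap: 42 days. Nov 22 2013 + 42 days = Jan 3 2014.
Next gap: 47 days. Jan 3 2014 + 47 days = Feb 19 2014.

Feb 19 2014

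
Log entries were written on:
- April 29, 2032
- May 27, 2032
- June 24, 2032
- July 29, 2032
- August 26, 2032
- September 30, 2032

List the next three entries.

Every date is a Thursday; gaps 28, 28, 35, 28, 35 days.
Each is the last Thursday of its month (at least one falls on the 29th or later, ruling out '4th Thursday').
Last Thursday of October 2032: October 28, 2032.
Last Thursday of November 2032: November 25, 2032.
December 2032 ends with Thursday December 30, 2032.

October 28, 2032; November 25, 2032; December 30, 2032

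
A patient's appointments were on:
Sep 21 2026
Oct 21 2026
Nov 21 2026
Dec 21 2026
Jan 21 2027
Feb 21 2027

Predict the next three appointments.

Each date is the 21st; the gaps (30, 31, 30, 31, 31) track the month lengths.
The rule is the 21st of each month.
March 2027: Mar 21 2027.
Next: April 2027 → Apr 21 2027.
Next: May 2027 → May 21 2027.

Mar 21 2027, Apr 21 2027, May 21 2027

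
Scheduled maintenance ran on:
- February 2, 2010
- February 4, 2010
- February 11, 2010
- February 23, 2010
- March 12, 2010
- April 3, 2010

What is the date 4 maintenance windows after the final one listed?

The spacing grows by 5 each time: 2, 7, 12, 17, 22 days.
Next gap: 27 days. April 3, 2010 + 27 days = April 30, 2010.
Next gap: 32 days. April 30, 2010 + 32 days = June 1, 2010.
Next gap: 37 days. June 1, 2010 + 37 days = July 8, 2010.
Next gap: 42 days. July 8, 2010 + 42 days = August 19, 2010.

August 19, 2010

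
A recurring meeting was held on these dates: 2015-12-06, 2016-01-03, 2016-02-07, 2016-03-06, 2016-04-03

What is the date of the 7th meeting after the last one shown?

2016-11-06

These are Sundays at 28- or 35-day spacing (28, 35, 28, 28).
The pattern: 1st Sunday of the month.
1st Sunday of May 2016: 2016-05-01.
June 2016 — 1st Sunday is 2016-06-05.
July 2016 — 1st Sunday is 2016-07-03.
August 2016 — 1st Sunday is 2016-08-07.
1st Sunday of September 2016: 2016-09-04.
October 2016 — 1st Sunday is 2016-10-02.
1st Sunday of November 2016: 2016-11-06.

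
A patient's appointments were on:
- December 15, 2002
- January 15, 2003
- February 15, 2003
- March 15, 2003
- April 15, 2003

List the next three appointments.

May 15, 2003; June 15, 2003; July 15, 2003

The day-of-month is always 15 (31, 31, 28, 31 days between events).
So this recurs on the 15th of each month.
Next: May 2003 → May 15, 2003.
Next: June 2003 → June 15, 2003.
Next: July 2003 → July 15, 2003.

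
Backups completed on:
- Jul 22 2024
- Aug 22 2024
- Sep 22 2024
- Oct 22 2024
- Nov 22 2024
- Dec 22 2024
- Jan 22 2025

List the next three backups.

The day-of-month is always 22 (31, 31, 30, 31, 30, 31 days between events).
So this recurs on the 22nd of each month.
Next: February 2025 → Feb 22 2025.
Next: March 2025 → Mar 22 2025.
April 2025: Apr 22 2025.

Feb 22 2025, Mar 22 2025, Apr 22 2025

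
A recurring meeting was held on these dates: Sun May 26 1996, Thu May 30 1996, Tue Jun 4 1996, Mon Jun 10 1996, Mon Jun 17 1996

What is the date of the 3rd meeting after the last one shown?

The spacing grows by 1 each time: 4, 5, 6, 7 days.
Next gap: 8 days. Mon Jun 17 1996 + 8 days = Tue Jun 25 1996.
Next gap: 9 days. Tue Jun 25 1996 + 9 days = Thu Jul 4 1996.
Next gap: 10 days. Thu Jul 4 1996 + 10 days = Sun Jul 14 1996.

Sun Jul 14 1996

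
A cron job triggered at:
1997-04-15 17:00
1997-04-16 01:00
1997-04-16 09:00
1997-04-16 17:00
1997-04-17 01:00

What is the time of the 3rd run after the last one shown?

1997-04-18 01:00

The interval is a steady 8 hours (8, 8, 8, 8).
1997-04-17 01:00 + 8 h = 1997-04-17 09:00.
1997-04-17 09:00 + 8 h = 1997-04-17 17:00.
1997-04-17 17:00 + 8 h = 1997-04-18 01:00.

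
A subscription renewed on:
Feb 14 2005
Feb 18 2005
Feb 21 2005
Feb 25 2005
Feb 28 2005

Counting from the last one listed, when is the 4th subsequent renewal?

Mar 14 2005

The gap pattern 4, 3, 4, 3 repeats every 2 events.
These are the Mondays and Fridays of each week.
The following Friday is Mar 4 2005.
The following Monday is Mar 7 2005.
Next Friday: Mar 11 2005.
Next Monday: Mar 14 2005.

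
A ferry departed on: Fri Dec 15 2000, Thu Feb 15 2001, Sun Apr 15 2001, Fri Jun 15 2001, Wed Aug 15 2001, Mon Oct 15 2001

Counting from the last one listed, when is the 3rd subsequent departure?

Mon Apr 15 2002

Gaps: 62, 59, 61, 61, 61 days — not constant. Every event is on the 15th of the month.
Pattern: the 15th of every 2 months.
Next: December 2001 → Sat Dec 15 2001.
Next: February 2002 → Fri Feb 15 2002.
Next: April 2002 → Mon Apr 15 2002.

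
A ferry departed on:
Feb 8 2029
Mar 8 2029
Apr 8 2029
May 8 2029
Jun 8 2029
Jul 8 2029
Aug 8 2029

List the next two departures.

Sep 8 2029, Oct 8 2029

The day-of-month is always 8 (28, 31, 30, 31, 30, 31 days between events).
So this recurs on the 8th of each month.
Next: September 2029 → Sep 8 2029.
Next: October 2029 → Oct 8 2029.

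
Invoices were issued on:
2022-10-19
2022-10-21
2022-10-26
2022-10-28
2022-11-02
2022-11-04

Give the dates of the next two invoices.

Every event lands on a Wednesday or Friday (gaps cycle 2, 5, 2, 5, 2).
So the schedule is: every Wednesday and Friday.
The following Wednesday is 2022-11-09.
Next Friday: 2022-11-11.

2022-11-09, 2022-11-11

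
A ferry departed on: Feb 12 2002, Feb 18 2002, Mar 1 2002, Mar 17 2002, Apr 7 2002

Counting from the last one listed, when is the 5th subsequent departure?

Oct 4 2002

The spacing grows by 5 each time: 6, 11, 16, 21 days.
Next gap: 26 days. Apr 7 2002 + 26 days = May 3 2002.
Next gap: 31 days. May 3 2002 + 31 days = Jun 3 2002.
Next gap: 36 days. Jun 3 2002 + 36 days = Jul 9 2002.
Next gap: 41 days. Jul 9 2002 + 41 days = Aug 19 2002.
Next gap: 46 days. Aug 19 2002 + 46 days = Oct 4 2002.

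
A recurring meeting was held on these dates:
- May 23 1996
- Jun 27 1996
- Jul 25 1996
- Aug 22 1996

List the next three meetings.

Gaps: 35, 28, 28 days — a mix of 28 and 35. Every date is a Thursday.
Each is the 4th Thursday of its month.
September 1996 — 4th Thursday is Sep 26 1996.
October 1996 — 4th Thursday is Oct 24 1996.
4th Thursday of November 1996: Nov 28 1996.

Sep 26 1996, Oct 24 1996, Nov 28 1996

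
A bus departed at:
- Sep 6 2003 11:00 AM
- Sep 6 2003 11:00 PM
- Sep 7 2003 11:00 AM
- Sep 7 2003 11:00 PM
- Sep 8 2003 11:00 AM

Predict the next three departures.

Sep 8 2003 11:00 PM, Sep 9 2003 11:00 AM, Sep 9 2003 11:00 PM

Spacing: 12, 12, 12, 12 h — constant 12 h.
Sep 8 2003 11:00 AM + 12 h = Sep 8 2003 11:00 PM.
Sep 8 2003 11:00 PM + 12 h = Sep 9 2003 11:00 AM.
Sep 9 2003 11:00 AM + 12 h = Sep 9 2003 11:00 PM.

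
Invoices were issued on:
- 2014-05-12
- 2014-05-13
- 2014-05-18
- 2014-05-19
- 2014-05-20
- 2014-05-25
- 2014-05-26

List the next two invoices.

Gaps: 1, 5, 1, 1, 5, 1 days — not constant, but cyclic with period 3.
The events fall on every Monday, Tuesday and Sunday.
Next Tuesday: 2014-05-27.
Next Sunday: 2014-06-01.

2014-05-27, 2014-06-01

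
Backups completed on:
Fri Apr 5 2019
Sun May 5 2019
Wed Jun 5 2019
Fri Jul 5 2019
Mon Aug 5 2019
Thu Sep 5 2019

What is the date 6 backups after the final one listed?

Thu Mar 5 2020

Gaps: 30, 31, 30, 31, 31 days — not constant. Every event is on the 5th of the month.
Pattern: the 5th of each month.
October 2019: Sat Oct 5 2019.
Next: November 2019 → Tue Nov 5 2019.
Next: December 2019 → Thu Dec 5 2019.
Next: January 2020 → Sun Jan 5 2020.
Next: February 2020 → Wed Feb 5 2020.
March 2020: Thu Mar 5 2020.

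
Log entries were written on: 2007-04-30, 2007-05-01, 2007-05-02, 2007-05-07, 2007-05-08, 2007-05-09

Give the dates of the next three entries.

Gaps: 1, 1, 5, 1, 1 days — not constant, but cyclic with period 3.
The events fall on every Monday, Tuesday and Wednesday.
The following Monday is 2007-05-14.
Next Tuesday: 2007-05-15.
The following Wednesday is 2007-05-16.

2007-05-14, 2007-05-15, 2007-05-16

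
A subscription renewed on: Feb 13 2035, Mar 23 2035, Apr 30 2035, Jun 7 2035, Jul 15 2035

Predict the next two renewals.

Aug 22 2035, Sep 29 2035

Every event comes 38 days after the last (38, 38, 38, 38).
Jul 15 2035 + 38 days = Aug 22 2035.
Aug 22 2035 + 38 days = Sep 29 2035.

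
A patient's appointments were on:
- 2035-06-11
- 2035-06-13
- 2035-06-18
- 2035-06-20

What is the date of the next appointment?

2035-06-25

Every event lands on a Monday or Wednesday (gaps cycle 2, 5, 2).
So the schedule is: every Monday and Wednesday.
Next Monday: 2035-06-25.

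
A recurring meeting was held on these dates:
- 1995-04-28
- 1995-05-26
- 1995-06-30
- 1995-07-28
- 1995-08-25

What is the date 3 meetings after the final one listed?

1995-11-24

Every date is a Friday; gaps 28, 35, 28, 28 days.
Each is the last Friday of its month (at least one falls on the 29th or later, ruling out '4th Friday').
Last Friday of September 1995: 1995-09-29.
Last Friday of October 1995: 1995-10-27.
Last Friday of November 1995: 1995-11-24.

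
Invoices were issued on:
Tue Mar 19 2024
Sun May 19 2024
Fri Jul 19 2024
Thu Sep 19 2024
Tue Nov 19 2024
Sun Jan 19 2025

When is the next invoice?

Wed Mar 19 2025

Gaps: 61, 61, 62, 61, 61 days — not constant. Every event is on the 19th of the month.
Pattern: the 19th of every 2 months.
Next: March 2025 → Wed Mar 19 2025.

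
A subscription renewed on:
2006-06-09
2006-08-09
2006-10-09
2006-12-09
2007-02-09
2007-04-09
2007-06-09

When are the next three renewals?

2007-08-09, 2007-10-09, 2007-12-09

Each date is the 9th; the gaps (61, 61, 61, 62, 59, 61) track the month lengths.
The rule is the 9th of every 2 months.
August 2007: 2007-08-09.
Next: October 2007 → 2007-10-09.
December 2007: 2007-12-09.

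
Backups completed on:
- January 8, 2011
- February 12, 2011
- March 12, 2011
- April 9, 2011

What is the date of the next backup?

Gaps: 35, 28, 28 days — a mix of 28 and 35. Every date is a Saturday.
Each is the 2nd Saturday of its month.
May 2011 — 2nd Saturday is May 14, 2011.

May 14, 2011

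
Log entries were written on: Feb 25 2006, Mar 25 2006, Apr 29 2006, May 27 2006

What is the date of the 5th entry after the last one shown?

These are Saturdays with 28, 35, 28-day gaps.
Each is the final Saturday of its month — Apr 29 2006 is past the 28th, so '4th Saturday' doesn't fit.
Last Saturday of June 2006: Jun 24 2006.
Last Saturday of July 2006: Jul 29 2006.
August 2006 ends with Saturday Aug 26 2006.
September 2006 ends with Saturday Sep 30 2006.
October 2006 ends with Saturday Oct 28 2006.

Oct 28 2006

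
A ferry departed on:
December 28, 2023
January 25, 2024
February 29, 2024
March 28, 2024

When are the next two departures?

Every date is a Thursday; gaps 28, 35, 28 days.
Each is the last Thursday of its month (at least one falls on the 29th or later, ruling out '4th Thursday').
Last Thursday of April 2024: April 25, 2024.
Last Thursday of May 2024: May 30, 2024.

April 25, 2024; May 30, 2024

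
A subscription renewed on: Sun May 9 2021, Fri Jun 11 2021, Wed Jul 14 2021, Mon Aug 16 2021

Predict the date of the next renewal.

Sat Sep 18 2021

Every event comes 33 days after the last (33, 33, 33).
Mon Aug 16 2021 + 33 days = Sat Sep 18 2021.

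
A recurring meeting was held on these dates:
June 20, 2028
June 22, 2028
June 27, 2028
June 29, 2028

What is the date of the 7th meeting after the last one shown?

The gap pattern 2, 5, 2 repeats every 2 events.
These are the Tuesdays and Thursdays of each week.
Next Tuesday: July 4, 2028.
Next Thursday: July 6, 2028.
Next Tuesday: July 11, 2028.
Next Thursday: July 13, 2028.
Next Tuesday: July 18, 2028.
Next Thursday: July 20, 2028.
The following Tuesday is July 25, 2028.

July 25, 2028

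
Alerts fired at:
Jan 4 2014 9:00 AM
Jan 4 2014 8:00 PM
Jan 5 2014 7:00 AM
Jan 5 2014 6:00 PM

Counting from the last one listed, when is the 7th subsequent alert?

Gaps: 11, 11, 11 hours — each event is 11 hours after the previous one.
Jan 5 2014 6:00 PM + 11 h = Jan 6 2014 5:00 AM.
Jan 6 2014 5:00 AM + 11 h = Jan 6 2014 4:00 PM.
Jan 6 2014 4:00 PM + 11 h = Jan 7 2014 3:00 AM.
Jan 7 2014 3:00 AM + 11 h = Jan 7 2014 2:00 PM.
Jan 7 2014 2:00 PM + 11 h = Jan 8 2014 1:00 AM.
Jan 8 2014 1:00 AM + 11 h = Jan 8 2014 12:00 PM.
Jan 8 2014 12:00 PM + 11 h = Jan 8 2014 11:00 PM.

Jan 8 2014 11:00 PM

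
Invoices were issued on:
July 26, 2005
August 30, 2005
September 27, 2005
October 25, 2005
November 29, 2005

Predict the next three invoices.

December 27, 2005; January 31, 2006; February 28, 2006

Every date is a Tuesday; gaps 35, 28, 28, 35 days.
Each is the last Tuesday of its month (at least one falls on the 29th or later, ruling out '4th Tuesday').
Last Tuesday of December 2005: December 27, 2005.
January 2006 ends with Tuesday January 31, 2006.
February 2006 ends with Tuesday February 28, 2006.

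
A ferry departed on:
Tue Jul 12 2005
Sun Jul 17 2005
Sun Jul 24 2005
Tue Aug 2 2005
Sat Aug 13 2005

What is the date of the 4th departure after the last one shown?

Sun Oct 16 2005

The spacing grows by 2 each time: 5, 7, 9, 11 days.
Next gap: 13 days. Sat Aug 13 2005 + 13 days = Fri Aug 26 2005.
Next gap: 15 days. Fri Aug 26 2005 + 15 days = Sat Sep 10 2005.
Next gap: 17 days. Sat Sep 10 2005 + 17 days = Tue Sep 27 2005.
Next gap: 19 days. Tue Sep 27 2005 + 19 days = Sun Oct 16 2005.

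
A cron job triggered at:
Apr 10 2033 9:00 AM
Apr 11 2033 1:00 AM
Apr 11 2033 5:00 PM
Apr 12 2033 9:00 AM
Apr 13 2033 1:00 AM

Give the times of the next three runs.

Apr 13 2033 5:00 PM, Apr 14 2033 9:00 AM, Apr 15 2033 1:00 AM

Gaps: 16, 16, 16, 16 hours — each event is 16 hours after the previous one.
Apr 13 2033 1:00 AM + 16 h = Apr 13 2033 5:00 PM.
Apr 13 2033 5:00 PM + 16 h = Apr 14 2033 9:00 AM.
Apr 14 2033 9:00 AM + 16 h = Apr 15 2033 1:00 AM.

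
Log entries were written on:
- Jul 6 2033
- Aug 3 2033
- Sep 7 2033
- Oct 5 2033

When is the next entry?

Nov 2 2033

All dates are Wednesdays, 28, 35, 28 days apart.
Specifically, the 1st Wednesday of each month.
November 2033 — 1st Wednesday is Nov 2 2033.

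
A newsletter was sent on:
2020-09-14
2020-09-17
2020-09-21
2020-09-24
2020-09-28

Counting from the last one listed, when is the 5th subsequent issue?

2020-10-15

Every event lands on a Monday or Thursday (gaps cycle 3, 4, 3, 4).
So the schedule is: every Monday and Thursday.
The following Thursday is 2020-10-01.
The following Monday is 2020-10-05.
The following Thursday is 2020-10-08.
The following Monday is 2020-10-12.
The following Thursday is 2020-10-15.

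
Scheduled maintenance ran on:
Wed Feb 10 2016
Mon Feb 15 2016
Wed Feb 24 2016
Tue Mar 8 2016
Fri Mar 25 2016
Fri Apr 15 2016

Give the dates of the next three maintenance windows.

The spacing grows by 4 each time: 5, 9, 13, 17, 21 days.
Next gap: 25 days. Fri Apr 15 2016 + 25 days = Tue May 10 2016.
Next gap: 29 days. Tue May 10 2016 + 29 days = Wed Jun 8 2016.
Next gap: 33 days. Wed Jun 8 2016 + 33 days = Mon Jul 11 2016.

Tue May 10 2016, Wed Jun 8 2016, Mon Jul 11 2016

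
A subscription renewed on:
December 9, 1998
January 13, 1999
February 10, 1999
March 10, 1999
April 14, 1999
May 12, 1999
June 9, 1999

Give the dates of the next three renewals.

July 14, 1999; August 11, 1999; September 8, 1999

All dates are Wednesdays, 35, 28, 28, 35, 28, 28 days apart.
Specifically, the 2nd Wednesday of each month.
2nd Wednesday of July 1999: July 14, 1999.
2nd Wednesday of August 1999: August 11, 1999.
September 1999 — 2nd Wednesday is September 8, 1999.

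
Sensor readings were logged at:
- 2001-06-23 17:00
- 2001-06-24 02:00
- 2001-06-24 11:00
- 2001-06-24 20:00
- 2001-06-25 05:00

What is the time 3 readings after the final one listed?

2001-06-26 08:00

Gaps: 9, 9, 9, 9 hours — each event is 9 hours after the previous one.
2001-06-25 05:00 + 9 h = 2001-06-25 14:00.
2001-06-25 14:00 + 9 h = 2001-06-25 23:00.
2001-06-25 23:00 + 9 h = 2001-06-26 08:00.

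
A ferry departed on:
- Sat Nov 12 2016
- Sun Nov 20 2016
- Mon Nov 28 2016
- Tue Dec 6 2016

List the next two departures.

Wed Dec 14 2016, Thu Dec 22 2016

The spacing is 8, 8, 8 days — always 8 days.
Tue Dec 6 2016 + 8 days = Wed Dec 14 2016.
Wed Dec 14 2016 + 8 days = Thu Dec 22 2016.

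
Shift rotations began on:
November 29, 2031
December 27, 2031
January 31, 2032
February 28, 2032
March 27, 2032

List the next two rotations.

These are Saturdays with 28, 35, 28, 28-day gaps.
Each is the final Saturday of its month — November 29, 2031 is past the 28th, so '4th Saturday' doesn't fit.
Last Saturday of April 2032: April 24, 2032.
May 2032 ends with Saturday May 29, 2032.

April 24, 2032; May 29, 2032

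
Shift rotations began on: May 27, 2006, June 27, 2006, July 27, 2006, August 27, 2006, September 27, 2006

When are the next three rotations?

Gaps: 31, 30, 31, 31 days — not constant. Every event is on the 27th of the month.
Pattern: the 27th of each month.
Next: October 2006 → October 27, 2006.
November 2006: November 27, 2006.
December 2006: December 27, 2006.

October 27, 2006; November 27, 2006; December 27, 2006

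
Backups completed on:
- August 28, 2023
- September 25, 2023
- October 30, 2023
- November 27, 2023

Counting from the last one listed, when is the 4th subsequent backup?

March 25, 2024

Every date is a Monday; gaps 28, 35, 28 days.
Each is the last Monday of its month (at least one falls on the 29th or later, ruling out '4th Monday').
December 2023 ends with Monday December 25, 2023.
January 2024 ends with Monday January 29, 2024.
Last Monday of February 2024: February 26, 2024.
Last Monday of March 2024: March 25, 2024.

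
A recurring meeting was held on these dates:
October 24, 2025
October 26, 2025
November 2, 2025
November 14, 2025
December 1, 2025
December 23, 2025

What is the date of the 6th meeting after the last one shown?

Gaps: 2, 7, 12, 17, 22 days — each gap is 5 larger than the previous one.
Next gap: 27 days. December 23, 2025 + 27 days = January 19, 2026.
Next gap: 32 days. January 19, 2026 + 32 days = February 20, 2026.
Next gap: 37 days. February 20, 2026 + 37 days = March 29, 2026.
Next gap: 42 days. March 29, 2026 + 42 days = May 10, 2026.
Next gap: 47 days. May 10, 2026 + 47 days = June 26, 2026.
Next gap: 52 days. June 26, 2026 + 52 days = August 17, 2026.

August 17, 2026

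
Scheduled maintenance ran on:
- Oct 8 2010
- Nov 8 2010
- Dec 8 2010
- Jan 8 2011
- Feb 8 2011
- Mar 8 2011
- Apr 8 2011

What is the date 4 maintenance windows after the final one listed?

Aug 8 2011

The day-of-month is always 8 (31, 30, 31, 31, 28, 31 days between events).
So this recurs on the 8th of each month.
Next: May 2011 → May 8 2011.
June 2011: Jun 8 2011.
July 2011: Jul 8 2011.
Next: August 2011 → Aug 8 2011.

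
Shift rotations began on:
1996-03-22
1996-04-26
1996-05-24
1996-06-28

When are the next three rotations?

1996-07-26, 1996-08-23, 1996-09-27

All dates are Fridays, 35, 28, 35 days apart.
Specifically, the 4th Friday of each month.
July 1996 — 4th Friday is 1996-07-26.
4th Friday of August 1996: 1996-08-23.
4th Friday of September 1996: 1996-09-27.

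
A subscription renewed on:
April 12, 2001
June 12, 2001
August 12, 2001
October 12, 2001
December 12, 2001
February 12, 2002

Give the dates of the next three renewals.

April 12, 2002; June 12, 2002; August 12, 2002

The day-of-month is always 12 (61, 61, 61, 61, 62 days between events).
So this recurs on the 12th of every 2 months.
Next: April 2002 → April 12, 2002.
June 2002: June 12, 2002.
Next: August 2002 → August 12, 2002.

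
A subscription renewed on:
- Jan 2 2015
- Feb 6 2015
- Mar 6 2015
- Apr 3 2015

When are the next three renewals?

Gaps: 35, 28, 28 days — a mix of 28 and 35. Every date is a Friday.
Each is the 1st Friday of its month.
May 2015 — 1st Friday is May 1 2015.
1st Friday of June 2015: Jun 5 2015.
July 2015 — 1st Friday is Jul 3 2015.

May 1 2015, Jun 5 2015, Jul 3 2015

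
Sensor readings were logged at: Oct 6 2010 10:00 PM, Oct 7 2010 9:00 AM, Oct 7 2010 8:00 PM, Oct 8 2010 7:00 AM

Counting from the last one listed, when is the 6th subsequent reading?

Oct 11 2010 1:00 AM

The interval is a steady 11 hours (11, 11, 11).
Oct 8 2010 7:00 AM + 11 h = Oct 8 2010 6:00 PM.
Oct 8 2010 6:00 PM + 11 h = Oct 9 2010 5:00 AM.
Oct 9 2010 5:00 AM + 11 h = Oct 9 2010 4:00 PM.
Oct 9 2010 4:00 PM + 11 h = Oct 10 2010 3:00 AM.
Oct 10 2010 3:00 AM + 11 h = Oct 10 2010 2:00 PM.
Oct 10 2010 2:00 PM + 11 h = Oct 11 2010 1:00 AM.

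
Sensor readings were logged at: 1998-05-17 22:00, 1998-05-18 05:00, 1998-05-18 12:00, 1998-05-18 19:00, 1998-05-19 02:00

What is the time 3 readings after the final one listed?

The interval is a steady 7 hours (7, 7, 7, 7).
1998-05-19 02:00 + 7 h = 1998-05-19 09:00.
1998-05-19 09:00 + 7 h = 1998-05-19 16:00.
1998-05-19 16:00 + 7 h = 1998-05-19 23:00.

1998-05-19 23:00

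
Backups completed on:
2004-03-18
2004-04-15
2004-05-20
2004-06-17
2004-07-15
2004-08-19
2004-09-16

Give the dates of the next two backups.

2004-10-21, 2004-11-18

All dates are Thursdays, 28, 35, 28, 28, 35, 28 days apart.
Specifically, the 3rd Thursday of each month.
3rd Thursday of October 2004: 2004-10-21.
3rd Thursday of November 2004: 2004-11-18.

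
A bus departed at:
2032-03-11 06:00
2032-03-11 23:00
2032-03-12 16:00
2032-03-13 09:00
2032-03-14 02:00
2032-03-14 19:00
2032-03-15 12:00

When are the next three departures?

Gaps: 17, 17, 17, 17, 17, 17 hours — each event is 17 hours after the previous one.
2032-03-15 12:00 + 17 h = 2032-03-16 05:00.
2032-03-16 05:00 + 17 h = 2032-03-16 22:00.
2032-03-16 22:00 + 17 h = 2032-03-17 15:00.

2032-03-16 05:00, 2032-03-16 22:00, 2032-03-17 15:00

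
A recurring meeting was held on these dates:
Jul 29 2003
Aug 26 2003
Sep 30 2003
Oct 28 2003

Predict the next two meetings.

These are Tuesdays with 28, 35, 28-day gaps.
Each is the final Tuesday of its month — Jul 29 2003 is past the 28th, so '4th Tuesday' doesn't fit.
Last Tuesday of November 2003: Nov 25 2003.
December 2003 ends with Tuesday Dec 30 2003.

Nov 25 2003, Dec 30 2003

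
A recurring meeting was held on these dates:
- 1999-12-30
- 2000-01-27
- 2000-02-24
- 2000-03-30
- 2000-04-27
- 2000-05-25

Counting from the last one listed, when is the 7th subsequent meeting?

2000-12-28

All Thursdays; the gaps (28, 28, 35, 28, 28) vary with month length.
This is the last Thursday of each month.
Last Thursday of June 2000: 2000-06-29.
July 2000 ends with Thursday 2000-07-27.
Last Thursday of August 2000: 2000-08-31.
Last Thursday of September 2000: 2000-09-28.
October 2000 ends with Thursday 2000-10-26.
November 2000 ends with Thursday 2000-11-30.
Last Thursday of December 2000: 2000-12-28.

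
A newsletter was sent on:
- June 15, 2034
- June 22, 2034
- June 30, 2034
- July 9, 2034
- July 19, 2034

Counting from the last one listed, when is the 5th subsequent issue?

The spacing grows by 1 each time: 7, 8, 9, 10 days.
Next gap: 11 days. July 19, 2034 + 11 days = July 30, 2034.
Next gap: 12 days. July 30, 2034 + 12 days = August 11, 2034.
Next gap: 13 days. August 11, 2034 + 13 days = August 24, 2034.
Next gap: 14 days. August 24, 2034 + 14 days = September 7, 2034.
Next gap: 15 days. September 7, 2034 + 15 days = September 22, 2034.

September 22, 2034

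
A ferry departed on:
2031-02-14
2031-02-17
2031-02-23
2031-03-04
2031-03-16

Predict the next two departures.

2031-03-31, 2031-04-18

The spacing grows by 3 each time: 3, 6, 9, 12 days.
Next gap: 15 days. 2031-03-16 + 15 days = 2031-03-31.
Next gap: 18 days. 2031-03-31 + 18 days = 2031-04-18.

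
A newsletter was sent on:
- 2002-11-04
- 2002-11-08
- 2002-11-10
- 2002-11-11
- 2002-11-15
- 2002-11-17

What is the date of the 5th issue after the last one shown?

Every event lands on a Monday or Friday or Sunday (gaps cycle 4, 2, 1, 4, 2).
So the schedule is: every Monday, Friday and Sunday.
The following Monday is 2002-11-18.
The following Friday is 2002-11-22.
Next Sunday: 2002-11-24.
The following Monday is 2002-11-25.
Next Friday: 2002-11-29.

2002-11-29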